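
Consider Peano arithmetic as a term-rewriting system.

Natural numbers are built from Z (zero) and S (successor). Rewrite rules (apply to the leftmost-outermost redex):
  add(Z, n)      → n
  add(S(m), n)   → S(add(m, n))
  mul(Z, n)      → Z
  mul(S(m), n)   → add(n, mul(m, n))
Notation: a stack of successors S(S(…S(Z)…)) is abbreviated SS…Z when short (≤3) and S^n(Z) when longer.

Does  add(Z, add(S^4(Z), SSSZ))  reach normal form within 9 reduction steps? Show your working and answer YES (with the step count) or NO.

  start: add(Z, add(S^4(Z), SSSZ))
  [1] add(S^4(Z), SSSZ)
  [2] S(add(SSSZ, SSSZ))
  [3] S(S(add(SSZ, SSSZ)))
  [4] S(S(S(add(SZ, SSSZ))))
  [5] S(S(S(S(add(Z, SSSZ)))))
  [6] S^7(Z)

Answer: YES — reaches normal form S^7(Z) in 6 ≤ 9 steps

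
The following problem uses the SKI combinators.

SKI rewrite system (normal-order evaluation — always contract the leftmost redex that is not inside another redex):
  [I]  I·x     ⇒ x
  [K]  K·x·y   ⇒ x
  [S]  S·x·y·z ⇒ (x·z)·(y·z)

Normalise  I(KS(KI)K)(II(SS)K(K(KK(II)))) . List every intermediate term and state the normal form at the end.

  start: I(KS(KI)K)(II(SS)K(K(KK(II))))
  [1] KS(KI)K(II(SS)K(K(KK(II))))
  [2] SK(II(SS)K(K(KK(II))))
  [3] SK(I(SS)K(K(KK(II))))
  [4] SK(SSK(K(KK(II))))
  [5] SK(S(K(KK(II)))(K(K(KK(II)))))
  [6] SK(S(KK)(K(K(KK(II)))))
  [7] SK(S(KK)(K(KK)))

Answer: normal form = SK(S(KK)(K(KK)))  (in 7 steps)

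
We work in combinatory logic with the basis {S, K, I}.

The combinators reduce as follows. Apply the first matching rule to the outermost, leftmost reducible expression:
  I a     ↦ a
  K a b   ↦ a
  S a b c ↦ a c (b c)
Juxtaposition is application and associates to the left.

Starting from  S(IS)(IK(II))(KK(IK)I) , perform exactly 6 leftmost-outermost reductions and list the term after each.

  start: S(IS)(IK(II))(KK(IK)I)
  step 1: IS(KK(IK)I)(IK(II)(KK(IK)I))
  step 2: S(KK(IK)I)(IK(II)(KK(IK)I))
  step 3: S(KI)(IK(II)(KK(IK)I))
  step 4: S(KI)(K(II)(KK(IK)I))
  step 5: S(KI)(II)
  step 6: S(KI)I

Answer: after 6 steps: S(KI)I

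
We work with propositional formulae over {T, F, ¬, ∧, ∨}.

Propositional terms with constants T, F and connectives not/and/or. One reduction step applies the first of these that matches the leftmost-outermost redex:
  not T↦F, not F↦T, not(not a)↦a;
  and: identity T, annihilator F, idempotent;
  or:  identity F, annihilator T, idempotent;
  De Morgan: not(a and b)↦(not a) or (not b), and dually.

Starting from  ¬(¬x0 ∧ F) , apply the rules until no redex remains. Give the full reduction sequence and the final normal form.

  start: ¬(¬x0 ∧ F)
  [1] ¬¬x0 ∨ ¬F
  [2] x0 ∨ ¬F
  [3] x0 ∨ T
  [4] T

Answer: normal form = T  (in 4 steps)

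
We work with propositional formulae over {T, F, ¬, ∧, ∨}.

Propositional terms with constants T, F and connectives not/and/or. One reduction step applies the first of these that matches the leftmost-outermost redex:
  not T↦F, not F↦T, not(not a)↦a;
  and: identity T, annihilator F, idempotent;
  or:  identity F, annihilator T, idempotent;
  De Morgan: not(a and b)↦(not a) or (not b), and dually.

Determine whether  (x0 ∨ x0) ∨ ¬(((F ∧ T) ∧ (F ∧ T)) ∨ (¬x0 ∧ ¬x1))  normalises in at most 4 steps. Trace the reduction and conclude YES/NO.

Answer: NO — after 4 steps the term is x0 ∨ (¬(F ∧ T) ∧ ¬(¬x0 ∧ ¬x1)), not yet normal

Working:
  start: (x0 ∨ x0) ∨ ¬(((F ∧ T) ∧ (F ∧ T)) ∨ (¬x0 ∧ ¬x1))
  [1] x0 ∨ ¬(((F ∧ T) ∧ (F ∧ T)) ∨ (¬x0 ∧ ¬x1))
  [2] x0 ∨ (¬((F ∧ T) ∧ (F ∧ T)) ∧ ¬(¬x0 ∧ ¬x1))
  [3] x0 ∨ ((¬(F ∧ T) ∨ ¬(F ∧ T)) ∧ ¬(¬x0 ∧ ¬x1))
  [4] x0 ∨ (¬(F ∧ T) ∧ ¬(¬x0 ∧ ¬x1))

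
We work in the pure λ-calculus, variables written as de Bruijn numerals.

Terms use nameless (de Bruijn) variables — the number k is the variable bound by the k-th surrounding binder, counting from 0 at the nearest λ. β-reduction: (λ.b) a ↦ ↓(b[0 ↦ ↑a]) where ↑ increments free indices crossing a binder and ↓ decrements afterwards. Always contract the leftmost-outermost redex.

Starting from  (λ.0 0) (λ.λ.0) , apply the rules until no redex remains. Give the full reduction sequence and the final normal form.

Answer: normal form = λ.0  (in 2 steps)

Reduction:
  start: (λ.0 0) (λ.λ.0)
  →1  (λ.λ.0) (λ.λ.0)
  →2  λ.0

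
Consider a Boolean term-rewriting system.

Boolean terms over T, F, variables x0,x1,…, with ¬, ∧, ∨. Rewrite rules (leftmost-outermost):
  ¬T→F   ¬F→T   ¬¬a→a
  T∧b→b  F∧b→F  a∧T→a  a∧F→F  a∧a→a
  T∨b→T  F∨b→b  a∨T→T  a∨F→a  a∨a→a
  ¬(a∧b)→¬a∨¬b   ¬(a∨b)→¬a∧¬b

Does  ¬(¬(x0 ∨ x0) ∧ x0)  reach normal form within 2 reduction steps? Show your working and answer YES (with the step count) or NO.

Answer: NO — after 2 steps the term is (x0 ∨ x0) ∨ ¬x0, not yet normal

Reduction:
  start: ¬(¬(x0 ∨ x0) ∧ x0)
  [1] ¬¬(x0 ∨ x0) ∨ ¬x0
  [2] (x0 ∨ x0) ∨ ¬x0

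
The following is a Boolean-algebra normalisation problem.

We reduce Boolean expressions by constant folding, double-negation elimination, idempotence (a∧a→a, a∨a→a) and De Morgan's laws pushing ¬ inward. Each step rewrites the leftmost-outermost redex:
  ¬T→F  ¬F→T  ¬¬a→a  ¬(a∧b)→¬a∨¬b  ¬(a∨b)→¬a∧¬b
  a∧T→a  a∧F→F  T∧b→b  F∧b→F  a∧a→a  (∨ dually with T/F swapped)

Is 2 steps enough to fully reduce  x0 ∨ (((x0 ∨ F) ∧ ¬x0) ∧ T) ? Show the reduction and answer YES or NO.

  start: x0 ∨ (((x0 ∨ F) ∧ ¬x0) ∧ T)
  step 1: x0 ∨ ((x0 ∨ F) ∧ ¬x0)
  step 2: x0 ∨ (x0 ∧ ¬x0)

Answer: YES — reaches normal form x0 ∨ (x0 ∧ ¬x0) in 2 ≤ 2 steps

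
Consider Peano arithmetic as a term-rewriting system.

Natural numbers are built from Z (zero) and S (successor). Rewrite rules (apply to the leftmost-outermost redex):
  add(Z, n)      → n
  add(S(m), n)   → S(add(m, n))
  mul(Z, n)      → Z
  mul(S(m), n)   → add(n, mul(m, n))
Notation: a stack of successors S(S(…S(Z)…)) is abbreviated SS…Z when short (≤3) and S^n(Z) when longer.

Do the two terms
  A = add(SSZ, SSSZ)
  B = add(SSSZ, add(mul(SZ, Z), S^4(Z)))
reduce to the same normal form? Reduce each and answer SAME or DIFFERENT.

Term A:
  start: add(SSZ, SSSZ)
  →1  S(add(SZ, SSSZ))
  →2  S(S(add(Z, SSSZ)))
  →3  S^5(Z)

Term B:
  start: add(SSSZ, add(mul(SZ, Z), S^4(Z)))
  →1  S(add(SSZ, add(mul(SZ, Z), S^4(Z))))
  →2  S(S(add(SZ, add(mul(SZ, Z), S^4(Z)))))
  →3  S(S(S(add(Z, add(mul(SZ, Z), S^4(Z))))))
  →4  S(S(S(add(mul(SZ, Z), S^4(Z)))))
  →5  S(S(S(add(add(Z, mul(Z, Z)), S^4(Z)))))
  →6  S(S(S(add(mul(Z, Z), S^4(Z)))))
  →7  S(S(S(add(Z, S^4(Z)))))
  →8  S^7(Z)

Answer: DIFFERENT — A ⇓ S^5(Z), B ⇓ S^7(Z)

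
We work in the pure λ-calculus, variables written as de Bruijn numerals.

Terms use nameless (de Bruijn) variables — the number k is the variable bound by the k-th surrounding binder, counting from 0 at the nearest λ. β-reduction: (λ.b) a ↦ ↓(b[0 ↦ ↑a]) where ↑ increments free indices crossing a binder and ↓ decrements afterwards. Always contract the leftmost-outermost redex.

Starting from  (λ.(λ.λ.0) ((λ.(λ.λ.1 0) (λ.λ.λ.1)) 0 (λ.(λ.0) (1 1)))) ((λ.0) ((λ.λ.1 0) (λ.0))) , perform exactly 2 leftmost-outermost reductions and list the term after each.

Answer: after 2 steps: λ.0

Derivation:
  start: (λ.(λ.λ.0) ((λ.(λ.λ.1 0) (λ.λ.λ.1)) 0 (λ.(λ.0) (1 1)))) ((λ.0) ((λ.λ.1 0) (λ.0)))
  →1  (λ.λ.0) ((λ.(λ.λ.1 0) (λ.λ.λ.1)) ((λ.0) ((λ.λ.1 0) (λ.0))) (λ.(λ.0) ((λ.0) ((λ.λ.1 0) (λ.0)) ((λ.0) ((λ.λ.1 0) (λ.0))))))
  →2  λ.0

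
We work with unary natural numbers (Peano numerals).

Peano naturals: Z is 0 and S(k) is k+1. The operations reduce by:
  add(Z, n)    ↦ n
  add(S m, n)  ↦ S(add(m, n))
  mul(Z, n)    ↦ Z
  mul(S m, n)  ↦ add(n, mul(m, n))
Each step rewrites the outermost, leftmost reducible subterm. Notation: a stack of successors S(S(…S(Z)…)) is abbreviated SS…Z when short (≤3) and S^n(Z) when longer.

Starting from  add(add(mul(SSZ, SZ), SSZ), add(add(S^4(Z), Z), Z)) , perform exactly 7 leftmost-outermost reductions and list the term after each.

Answer: after 7 steps: S(add(add(S(add(Z, mul(Z, SZ))), SSZ), add(add(S^4(Z), Z), Z)))

Working:
  start: add(add(mul(SSZ, SZ), SSZ), add(add(S^4(Z), Z), Z))
  [1] add(add(add(SZ, mul(SZ, SZ)), SSZ), add(add(S^4(Z), Z), Z))
  [2] add(add(S(add(Z, mul(SZ, SZ))), SSZ), add(add(S^4(Z), Z), Z))
  [3] add(S(add(add(Z, mul(SZ, SZ)), SSZ)), add(add(S^4(Z), Z), Z))
  [4] S(add(add(add(Z, mul(SZ, SZ)), SSZ), add(add(S^4(Z), Z), Z)))
  [5] S(add(add(mul(SZ, SZ), SSZ), add(add(S^4(Z), Z), Z)))
  [6] S(add(add(add(SZ, mul(Z, SZ)), SSZ), add(add(S^4(Z), Z), Z)))
  [7] S(add(add(S(add(Z, mul(Z, SZ))), SSZ), add(add(S^4(Z), Z), Z)))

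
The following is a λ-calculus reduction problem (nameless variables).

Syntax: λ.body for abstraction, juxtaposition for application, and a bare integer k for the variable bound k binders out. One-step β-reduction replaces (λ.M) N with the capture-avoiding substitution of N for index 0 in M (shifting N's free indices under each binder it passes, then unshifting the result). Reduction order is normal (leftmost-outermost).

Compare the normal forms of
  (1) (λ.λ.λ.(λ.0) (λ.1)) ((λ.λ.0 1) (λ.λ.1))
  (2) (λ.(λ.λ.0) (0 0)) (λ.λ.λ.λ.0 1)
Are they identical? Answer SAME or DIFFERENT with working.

Term A:
  start: (λ.λ.λ.(λ.0) (λ.1)) ((λ.λ.0 1) (λ.λ.1))
  →1  λ.λ.(λ.0) (λ.1)
  →2  λ.λ.λ.1

Term B:
  start: (λ.(λ.λ.0) (0 0)) (λ.λ.λ.λ.0 1)
  →1  (λ.λ.0) ((λ.λ.λ.λ.0 1) (λ.λ.λ.λ.0 1))
  →2  λ.0

Answer: DIFFERENT — A ⇓ λ.λ.λ.1, B ⇓ λ.0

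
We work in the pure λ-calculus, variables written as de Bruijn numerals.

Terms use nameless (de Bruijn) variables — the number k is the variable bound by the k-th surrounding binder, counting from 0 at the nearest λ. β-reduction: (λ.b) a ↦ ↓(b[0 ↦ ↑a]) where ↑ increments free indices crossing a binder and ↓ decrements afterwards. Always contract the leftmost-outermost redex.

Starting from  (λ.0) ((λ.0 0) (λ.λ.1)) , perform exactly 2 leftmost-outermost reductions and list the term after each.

  start: (λ.0) ((λ.0 0) (λ.λ.1))
  →1  (λ.0 0) (λ.λ.1)
  →2  (λ.λ.1) (λ.λ.1)

Answer: after 2 steps: (λ.λ.1) (λ.λ.1)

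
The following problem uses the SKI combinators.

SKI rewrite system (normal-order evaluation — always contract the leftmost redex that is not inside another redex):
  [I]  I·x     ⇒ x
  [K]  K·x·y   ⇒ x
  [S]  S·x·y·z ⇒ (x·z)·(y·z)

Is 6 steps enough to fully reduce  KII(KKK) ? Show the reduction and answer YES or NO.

  start: KII(KKK)
  →1  I(KKK)
  →2  KKK
  →3  K

Answer: YES — reaches normal form K in 3 ≤ 6 steps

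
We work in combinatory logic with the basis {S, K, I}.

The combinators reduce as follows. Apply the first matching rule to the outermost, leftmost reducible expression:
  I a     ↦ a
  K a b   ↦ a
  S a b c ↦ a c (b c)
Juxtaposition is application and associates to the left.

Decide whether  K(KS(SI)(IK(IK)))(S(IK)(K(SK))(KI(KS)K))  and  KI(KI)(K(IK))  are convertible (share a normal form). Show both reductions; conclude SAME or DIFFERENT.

Term A:
  start: K(KS(SI)(IK(IK)))(S(IK)(K(SK))(KI(KS)K))
  step 1: KS(SI)(IK(IK))
  step 2: S(IK(IK))
  step 3: S(K(IK))
  step 4: S(KK)

Term B:
  start: KI(KI)(K(IK))
  step 1: I(K(IK))
  step 2: K(IK)
  step 3: KK

Answer: DIFFERENT — A ⇓ S(KK), B ⇓ KK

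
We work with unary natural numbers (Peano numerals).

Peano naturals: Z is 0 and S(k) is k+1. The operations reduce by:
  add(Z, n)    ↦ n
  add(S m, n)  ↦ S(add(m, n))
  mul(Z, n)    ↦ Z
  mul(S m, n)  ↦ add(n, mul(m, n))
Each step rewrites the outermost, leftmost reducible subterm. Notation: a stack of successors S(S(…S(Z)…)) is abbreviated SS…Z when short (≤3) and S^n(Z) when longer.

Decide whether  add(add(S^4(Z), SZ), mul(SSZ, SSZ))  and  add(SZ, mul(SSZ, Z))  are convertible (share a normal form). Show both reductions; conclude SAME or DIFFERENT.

Answer: DIFFERENT — A ⇓ S^9(Z), B ⇓ SZ

Working:
Term A:
  start: add(add(S^4(Z), SZ), mul(SSZ, SSZ))
  →1  add(S(add(SSSZ, SZ)), mul(SSZ, SSZ))
  →2  S(add(add(SSSZ, SZ), mul(SSZ, SSZ)))
  →3  S(add(S(add(SSZ, SZ)), mul(SSZ, SSZ)))
  →4  S(S(add(add(SSZ, SZ), mul(SSZ, SSZ))))
  →5  S(S(add(S(add(SZ, SZ)), mul(SSZ, SSZ))))
  →6  S(S(S(add(add(SZ, SZ), mul(SSZ, SSZ)))))
  →7  S(S(S(add(S(add(Z, SZ)), mul(SSZ, SSZ)))))
  →8  S(S(S(S(add(add(Z, SZ), mul(SSZ, SSZ))))))
  →9  S(S(S(S(add(SZ, mul(SSZ, SSZ))))))
  →10  S(S(S(S(S(add(Z, mul(SSZ, SSZ)))))))
  →11  S(S(S(S(S(mul(SSZ, SSZ))))))
  →12  S(S(S(S(S(add(SSZ, mul(SZ, SSZ)))))))
  →13  S(S(S(S(S(S(add(SZ, mul(SZ, SSZ))))))))
  →14  S(S(S(S(S(S(S(add(Z, mul(SZ, SSZ)))))))))
  →15  S(S(S(S(S(S(S(mul(SZ, SSZ))))))))
  →16  S(S(S(S(S(S(S(add(SSZ, mul(Z, SSZ)))))))))
  →17  S(S(S(S(S(S(S(S(add(SZ, mul(Z, SSZ))))))))))
  →18  S(S(S(S(S(S(S(S(S(add(Z, mul(Z, SSZ)))))))))))
  →19  S(S(S(S(S(S(S(S(S(mul(Z, SSZ))))))))))
  →20  S^9(Z)

Term B:
  start: add(SZ, mul(SSZ, Z))
  →1  S(add(Z, mul(SSZ, Z)))
  →2  S(mul(SSZ, Z))
  →3  S(add(Z, mul(SZ, Z)))
  →4  S(mul(SZ, Z))
  →5  S(add(Z, mul(Z, Z)))
  →6  S(mul(Z, Z))
  →7  SZ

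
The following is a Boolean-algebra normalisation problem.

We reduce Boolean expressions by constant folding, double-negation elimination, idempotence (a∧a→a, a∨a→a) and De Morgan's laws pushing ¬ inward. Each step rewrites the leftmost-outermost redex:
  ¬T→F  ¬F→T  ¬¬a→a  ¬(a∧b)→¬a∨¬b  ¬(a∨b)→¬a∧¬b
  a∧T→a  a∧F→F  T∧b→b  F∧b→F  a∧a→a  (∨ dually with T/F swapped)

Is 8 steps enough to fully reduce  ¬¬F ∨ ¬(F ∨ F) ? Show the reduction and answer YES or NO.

Answer: YES — reaches normal form T in 5 ≤ 8 steps

Reduction:
  start: ¬¬F ∨ ¬(F ∨ F)
  step 1: F ∨ ¬(F ∨ F)
  step 2: ¬(F ∨ F)
  step 3: ¬F ∧ ¬F
  step 4: ¬F
  step 5: T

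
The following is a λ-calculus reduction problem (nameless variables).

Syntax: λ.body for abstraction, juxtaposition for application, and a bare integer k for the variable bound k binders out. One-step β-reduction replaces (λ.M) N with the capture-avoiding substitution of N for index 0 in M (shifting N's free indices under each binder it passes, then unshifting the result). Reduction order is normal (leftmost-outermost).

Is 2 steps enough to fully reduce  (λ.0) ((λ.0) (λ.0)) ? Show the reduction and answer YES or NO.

Answer: YES — reaches normal form λ.0 in 2 ≤ 2 steps

Working:
  start: (λ.0) ((λ.0) (λ.0))
  [1] (λ.0) (λ.0)
  [2] λ.0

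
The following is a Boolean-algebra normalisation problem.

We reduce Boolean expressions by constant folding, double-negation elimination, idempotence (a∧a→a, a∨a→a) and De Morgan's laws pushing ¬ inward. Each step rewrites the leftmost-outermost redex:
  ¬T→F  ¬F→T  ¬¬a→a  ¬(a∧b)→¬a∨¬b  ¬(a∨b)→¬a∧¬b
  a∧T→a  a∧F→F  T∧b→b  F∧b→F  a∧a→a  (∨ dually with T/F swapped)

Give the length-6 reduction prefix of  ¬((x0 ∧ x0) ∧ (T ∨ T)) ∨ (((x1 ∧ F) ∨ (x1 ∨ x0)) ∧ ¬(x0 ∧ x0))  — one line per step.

  start: ¬((x0 ∧ x0) ∧ (T ∨ T)) ∨ (((x1 ∧ F) ∨ (x1 ∨ x0)) ∧ ¬(x0 ∧ x0))
  →1  (¬(x0 ∧ x0) ∨ ¬(T ∨ T)) ∨ (((x1 ∧ F) ∨ (x1 ∨ x0)) ∧ ¬(x0 ∧ x0))
  →2  ((¬x0 ∨ ¬x0) ∨ ¬(T ∨ T)) ∨ (((x1 ∧ F) ∨ (x1 ∨ x0)) ∧ ¬(x0 ∧ x0))
  →3  (¬x0 ∨ ¬(T ∨ T)) ∨ (((x1 ∧ F) ∨ (x1 ∨ x0)) ∧ ¬(x0 ∧ x0))
  →4  (¬x0 ∨ (¬T ∧ ¬T)) ∨ (((x1 ∧ F) ∨ (x1 ∨ x0)) ∧ ¬(x0 ∧ x0))
  →5  (¬x0 ∨ ¬T) ∨ (((x1 ∧ F) ∨ (x1 ∨ x0)) ∧ ¬(x0 ∧ x0))
  →6  (¬x0 ∨ F) ∨ (((x1 ∧ F) ∨ (x1 ∨ x0)) ∧ ¬(x0 ∧ x0))

Answer: after 6 steps: (¬x0 ∨ F) ∨ (((x1 ∧ F) ∨ (x1 ∨ x0)) ∧ ¬(x0 ∧ x0))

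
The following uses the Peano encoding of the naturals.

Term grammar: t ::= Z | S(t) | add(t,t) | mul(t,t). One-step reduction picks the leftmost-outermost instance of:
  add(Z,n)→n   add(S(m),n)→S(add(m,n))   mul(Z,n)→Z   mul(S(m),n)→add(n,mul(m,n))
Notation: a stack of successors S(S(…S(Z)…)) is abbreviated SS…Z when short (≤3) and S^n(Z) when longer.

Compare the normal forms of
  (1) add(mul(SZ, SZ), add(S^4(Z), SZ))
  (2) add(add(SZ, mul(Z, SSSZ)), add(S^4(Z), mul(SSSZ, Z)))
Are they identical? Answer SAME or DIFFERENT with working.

Answer: DIFFERENT — A ⇓ S^6(Z), B ⇓ S^5(Z)

Working:
Term A:
  start: add(mul(SZ, SZ), add(S^4(Z), SZ))
  →1  add(add(SZ, mul(Z, SZ)), add(S^4(Z), SZ))
  →2  add(S(add(Z, mul(Z, SZ))), add(S^4(Z), SZ))
  →3  S(add(add(Z, mul(Z, SZ)), add(S^4(Z), SZ)))
  →4  S(add(mul(Z, SZ), add(S^4(Z), SZ)))
  →5  S(add(Z, add(S^4(Z), SZ)))
  →6  S(add(S^4(Z), SZ))
  →7  S(S(add(SSSZ, SZ)))
  →8  S(S(S(add(SSZ, SZ))))
  →9  S(S(S(S(add(SZ, SZ)))))
  →10  S(S(S(S(S(add(Z, SZ))))))
  →11  S^6(Z)

Term B:
  start: add(add(SZ, mul(Z, SSSZ)), add(S^4(Z), mul(SSSZ, Z)))
  →1  add(S(add(Z, mul(Z, SSSZ))), add(S^4(Z), mul(SSSZ, Z)))
  →2  S(add(add(Z, mul(Z, SSSZ)), add(S^4(Z), mul(SSSZ, Z))))
  →3  S(add(mul(Z, SSSZ), add(S^4(Z), mul(SSSZ, Z))))
  →4  S(add(Z, add(S^4(Z), mul(SSSZ, Z))))
  →5  S(add(S^4(Z), mul(SSSZ, Z)))
  →6  S(S(add(SSSZ, mul(SSSZ, Z))))
  →7  S(S(S(add(SSZ, mul(SSSZ, Z)))))
  →8  S(S(S(S(add(SZ, mul(SSSZ, Z))))))
  →9  S(S(S(S(S(add(Z, mul(SSSZ, Z)))))))
  →10  S(S(S(S(S(mul(SSSZ, Z))))))
  →11  S(S(S(S(S(add(Z, mul(SSZ, Z)))))))
  →12  S(S(S(S(S(mul(SSZ, Z))))))
  →13  S(S(S(S(S(add(Z, mul(SZ, Z)))))))
  →14  S(S(S(S(S(mul(SZ, Z))))))
  →15  S(S(S(S(S(add(Z, mul(Z, Z)))))))
  →16  S(S(S(S(S(mul(Z, Z))))))
  →17  S^5(Z)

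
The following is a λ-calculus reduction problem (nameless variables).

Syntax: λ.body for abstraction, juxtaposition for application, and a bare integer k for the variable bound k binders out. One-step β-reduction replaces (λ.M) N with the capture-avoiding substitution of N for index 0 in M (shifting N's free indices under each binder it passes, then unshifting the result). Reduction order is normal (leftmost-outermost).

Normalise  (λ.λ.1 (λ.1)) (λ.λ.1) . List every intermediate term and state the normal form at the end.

Answer: normal form = λ.λ.λ.2  (in 2 steps)

Derivation:
  start: (λ.λ.1 (λ.1)) (λ.λ.1)
  step 1: λ.(λ.λ.1) (λ.1)
  step 2: λ.λ.λ.2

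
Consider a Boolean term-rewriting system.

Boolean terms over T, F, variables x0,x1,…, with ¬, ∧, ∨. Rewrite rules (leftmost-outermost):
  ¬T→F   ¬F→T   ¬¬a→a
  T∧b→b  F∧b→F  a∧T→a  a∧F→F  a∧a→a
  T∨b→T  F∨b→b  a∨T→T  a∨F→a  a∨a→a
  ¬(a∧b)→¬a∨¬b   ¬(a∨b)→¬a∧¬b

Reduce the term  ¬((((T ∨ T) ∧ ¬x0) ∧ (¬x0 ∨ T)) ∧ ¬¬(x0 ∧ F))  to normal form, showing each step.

  start: ¬((((T ∨ T) ∧ ¬x0) ∧ (¬x0 ∨ T)) ∧ ¬¬(x0 ∧ F))
  step 1: ¬(((T ∨ T) ∧ ¬x0) ∧ (¬x0 ∨ T)) ∨ ¬¬¬(x0 ∧ F)
  step 2: (¬((T ∨ T) ∧ ¬x0) ∨ ¬(¬x0 ∨ T)) ∨ ¬¬¬(x0 ∧ F)
  step 3: ((¬(T ∨ T) ∨ ¬¬x0) ∨ ¬(¬x0 ∨ T)) ∨ ¬¬¬(x0 ∧ F)
  step 4: (((¬T ∧ ¬T) ∨ ¬¬x0) ∨ ¬(¬x0 ∨ T)) ∨ ¬¬¬(x0 ∧ F)
  step 5: ((¬T ∨ ¬¬x0) ∨ ¬(¬x0 ∨ T)) ∨ ¬¬¬(x0 ∧ F)
  step 6: ((F ∨ ¬¬x0) ∨ ¬(¬x0 ∨ T)) ∨ ¬¬¬(x0 ∧ F)
  step 7: (¬¬x0 ∨ ¬(¬x0 ∨ T)) ∨ ¬¬¬(x0 ∧ F)
  step 8: (x0 ∨ ¬(¬x0 ∨ T)) ∨ ¬¬¬(x0 ∧ F)
  step 9: (x0 ∨ (¬¬x0 ∧ ¬T)) ∨ ¬¬¬(x0 ∧ F)
  step 10: (x0 ∨ (x0 ∧ ¬T)) ∨ ¬¬¬(x0 ∧ F)
  step 11: (x0 ∨ (x0 ∧ F)) ∨ ¬¬¬(x0 ∧ F)
  step 12: (x0 ∨ F) ∨ ¬¬¬(x0 ∧ F)
  step 13: x0 ∨ ¬¬¬(x0 ∧ F)
  step 14: x0 ∨ ¬(x0 ∧ F)
  step 15: x0 ∨ (¬x0 ∨ ¬F)
  step 16: x0 ∨ (¬x0 ∨ T)
  step 17: x0 ∨ T
  step 18: T

Answer: normal form = T  (in 18 steps)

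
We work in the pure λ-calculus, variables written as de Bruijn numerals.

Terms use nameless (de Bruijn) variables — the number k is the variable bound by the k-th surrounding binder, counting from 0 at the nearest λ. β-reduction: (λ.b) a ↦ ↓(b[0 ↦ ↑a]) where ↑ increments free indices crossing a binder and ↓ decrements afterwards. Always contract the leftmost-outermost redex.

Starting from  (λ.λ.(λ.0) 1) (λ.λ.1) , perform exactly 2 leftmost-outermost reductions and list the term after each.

Answer: after 2 steps: λ.λ.λ.1

Reduction:
  start: (λ.λ.(λ.0) 1) (λ.λ.1)
  →1  λ.(λ.0) (λ.λ.1)
  →2  λ.λ.λ.1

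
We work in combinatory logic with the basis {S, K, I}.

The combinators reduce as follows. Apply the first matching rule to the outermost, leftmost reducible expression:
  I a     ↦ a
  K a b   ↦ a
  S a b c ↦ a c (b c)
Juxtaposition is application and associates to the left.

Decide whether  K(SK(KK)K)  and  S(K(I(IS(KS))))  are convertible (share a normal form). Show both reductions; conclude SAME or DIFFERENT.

Answer: DIFFERENT — A ⇓ KK, B ⇓ S(K(S(KS)))

Derivation:
Term A:
  start: K(SK(KK)K)
  [1] K(KK(KKK))
  [2] KK

Term B:
  start: S(K(I(IS(KS))))
  [1] S(K(IS(KS)))
  [2] S(K(S(KS)))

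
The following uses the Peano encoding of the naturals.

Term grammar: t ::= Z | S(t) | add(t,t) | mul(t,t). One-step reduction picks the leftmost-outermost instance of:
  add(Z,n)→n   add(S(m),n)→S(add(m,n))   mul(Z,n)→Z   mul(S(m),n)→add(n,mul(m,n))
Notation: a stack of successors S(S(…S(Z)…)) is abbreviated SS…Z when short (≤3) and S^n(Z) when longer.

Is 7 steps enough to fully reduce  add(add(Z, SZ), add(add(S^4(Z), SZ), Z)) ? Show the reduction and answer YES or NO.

  start: add(add(Z, SZ), add(add(S^4(Z), SZ), Z))
  step 1: add(SZ, add(add(S^4(Z), SZ), Z))
  step 2: S(add(Z, add(add(S^4(Z), SZ), Z)))
  step 3: S(add(add(S^4(Z), SZ), Z))
  step 4: S(add(S(add(SSSZ, SZ)), Z))
  step 5: S(S(add(add(SSSZ, SZ), Z)))
  step 6: S(S(add(S(add(SSZ, SZ)), Z)))
  step 7: S(S(S(add(add(SSZ, SZ), Z))))

Answer: NO — after 7 steps the term is S(S(S(add(add(SSZ, SZ), Z)))), not yet normal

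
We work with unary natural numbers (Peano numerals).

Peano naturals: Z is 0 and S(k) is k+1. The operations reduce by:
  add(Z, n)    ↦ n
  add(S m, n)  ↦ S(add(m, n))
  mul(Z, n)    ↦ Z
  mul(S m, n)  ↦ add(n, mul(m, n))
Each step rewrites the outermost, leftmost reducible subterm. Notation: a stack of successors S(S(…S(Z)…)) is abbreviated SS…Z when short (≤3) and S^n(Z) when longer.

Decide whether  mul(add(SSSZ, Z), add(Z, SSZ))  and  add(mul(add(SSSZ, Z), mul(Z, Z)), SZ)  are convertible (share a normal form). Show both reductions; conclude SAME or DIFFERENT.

Answer: DIFFERENT — A ⇓ S^6(Z), B ⇓ SZ

Derivation:
Term A:
  start: mul(add(SSSZ, Z), add(Z, SSZ))
  →1  mul(S(add(SSZ, Z)), add(Z, SSZ))
  →2  add(add(Z, SSZ), mul(add(SSZ, Z), add(Z, SSZ)))
  →3  add(SSZ, mul(add(SSZ, Z), add(Z, SSZ)))
  →4  S(add(SZ, mul(add(SSZ, Z), add(Z, SSZ))))
  →5  S(S(add(Z, mul(add(SSZ, Z), add(Z, SSZ)))))
  →6  S(S(mul(add(SSZ, Z), add(Z, SSZ))))
  →7  S(S(mul(S(add(SZ, Z)), add(Z, SSZ))))
  →8  S(S(add(add(Z, SSZ), mul(add(SZ, Z), add(Z, SSZ)))))
  →9  S(S(add(SSZ, mul(add(SZ, Z), add(Z, SSZ)))))
  →10  S(S(S(add(SZ, mul(add(SZ, Z), add(Z, SSZ))))))
  →11  S(S(S(S(add(Z, mul(add(SZ, Z), add(Z, SSZ)))))))
  →12  S(S(S(S(mul(add(SZ, Z), add(Z, SSZ))))))
  →13  S(S(S(S(mul(S(add(Z, Z)), add(Z, SSZ))))))
  →14  S(S(S(S(add(add(Z, SSZ), mul(add(Z, Z), add(Z, SSZ)))))))
  →15  S(S(S(S(add(SSZ, mul(add(Z, Z), add(Z, SSZ)))))))
  →16  S(S(S(S(S(add(SZ, mul(add(Z, Z), add(Z, SSZ))))))))
  →17  S(S(S(S(S(S(add(Z, mul(add(Z, Z), add(Z, SSZ)))))))))
  →18  S(S(S(S(S(S(mul(add(Z, Z), add(Z, SSZ))))))))
  →19  S(S(S(S(S(S(mul(Z, add(Z, SSZ))))))))
  →20  S^6(Z)

Term B:
  start: add(mul(add(SSSZ, Z), mul(Z, Z)), SZ)
  →1  add(mul(S(add(SSZ, Z)), mul(Z, Z)), SZ)
  →2  add(add(mul(Z, Z), mul(add(SSZ, Z), mul(Z, Z))), SZ)
  →3  add(add(Z, mul(add(SSZ, Z), mul(Z, Z))), SZ)
  →4  add(mul(add(SSZ, Z), mul(Z, Z)), SZ)
  →5  add(mul(S(add(SZ, Z)), mul(Z, Z)), SZ)
  →6  add(add(mul(Z, Z), mul(add(SZ, Z), mul(Z, Z))), SZ)
  →7  add(add(Z, mul(add(SZ, Z), mul(Z, Z))), SZ)
  →8  add(mul(add(SZ, Z), mul(Z, Z)), SZ)
  →9  add(mul(S(add(Z, Z)), mul(Z, Z)), SZ)
  →10  add(add(mul(Z, Z), mul(add(Z, Z), mul(Z, Z))), SZ)
  →11  add(add(Z, mul(add(Z, Z), mul(Z, Z))), SZ)
  →12  add(mul(add(Z, Z), mul(Z, Z)), SZ)
  →13  add(mul(Z, mul(Z, Z)), SZ)
  →14  add(Z, SZ)
  →15  SZ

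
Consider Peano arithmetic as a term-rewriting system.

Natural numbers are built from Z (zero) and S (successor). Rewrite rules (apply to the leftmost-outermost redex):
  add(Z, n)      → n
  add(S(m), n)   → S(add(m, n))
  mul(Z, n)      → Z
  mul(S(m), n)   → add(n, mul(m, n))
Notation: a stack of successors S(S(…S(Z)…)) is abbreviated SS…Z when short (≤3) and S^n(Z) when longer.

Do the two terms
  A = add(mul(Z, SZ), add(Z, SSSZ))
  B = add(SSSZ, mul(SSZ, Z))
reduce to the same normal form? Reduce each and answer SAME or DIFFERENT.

Term A:
  start: add(mul(Z, SZ), add(Z, SSSZ))
  [1] add(Z, add(Z, SSSZ))
  [2] add(Z, SSSZ)
  [3] SSSZ

Term B:
  start: add(SSSZ, mul(SSZ, Z))
  [1] S(add(SSZ, mul(SSZ, Z)))
  [2] S(S(add(SZ, mul(SSZ, Z))))
  [3] S(S(S(add(Z, mul(SSZ, Z)))))
  [4] S(S(S(mul(SSZ, Z))))
  [5] S(S(S(add(Z, mul(SZ, Z)))))
  [6] S(S(S(mul(SZ, Z))))
  [7] S(S(S(add(Z, mul(Z, Z)))))
  [8] S(S(S(mul(Z, Z))))
  [9] SSSZ

Answer: SAME — A ⇓ SSSZ, B ⇓ SSSZ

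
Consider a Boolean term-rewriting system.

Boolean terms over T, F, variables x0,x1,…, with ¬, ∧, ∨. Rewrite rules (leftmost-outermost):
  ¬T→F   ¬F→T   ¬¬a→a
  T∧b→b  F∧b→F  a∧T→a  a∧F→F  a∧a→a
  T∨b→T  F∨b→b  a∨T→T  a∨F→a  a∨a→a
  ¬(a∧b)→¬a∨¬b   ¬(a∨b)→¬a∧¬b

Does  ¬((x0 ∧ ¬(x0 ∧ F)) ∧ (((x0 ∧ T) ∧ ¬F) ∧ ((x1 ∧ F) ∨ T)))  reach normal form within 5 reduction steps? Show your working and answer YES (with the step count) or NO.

Answer: NO — after 5 steps the term is ¬x0 ∨ ¬(((x0 ∧ T) ∧ ¬F) ∧ ((x1 ∧ F) ∨ T)), not yet normal

Reduction:
  start: ¬((x0 ∧ ¬(x0 ∧ F)) ∧ (((x0 ∧ T) ∧ ¬F) ∧ ((x1 ∧ F) ∨ T)))
  step 1: ¬(x0 ∧ ¬(x0 ∧ F)) ∨ ¬(((x0 ∧ T) ∧ ¬F) ∧ ((x1 ∧ F) ∨ T))
  step 2: (¬x0 ∨ ¬¬(x0 ∧ F)) ∨ ¬(((x0 ∧ T) ∧ ¬F) ∧ ((x1 ∧ F) ∨ T))
  step 3: (¬x0 ∨ (x0 ∧ F)) ∨ ¬(((x0 ∧ T) ∧ ¬F) ∧ ((x1 ∧ F) ∨ T))
  step 4: (¬x0 ∨ F) ∨ ¬(((x0 ∧ T) ∧ ¬F) ∧ ((x1 ∧ F) ∨ T))
  step 5: ¬x0 ∨ ¬(((x0 ∧ T) ∧ ¬F) ∧ ((x1 ∧ F) ∨ T))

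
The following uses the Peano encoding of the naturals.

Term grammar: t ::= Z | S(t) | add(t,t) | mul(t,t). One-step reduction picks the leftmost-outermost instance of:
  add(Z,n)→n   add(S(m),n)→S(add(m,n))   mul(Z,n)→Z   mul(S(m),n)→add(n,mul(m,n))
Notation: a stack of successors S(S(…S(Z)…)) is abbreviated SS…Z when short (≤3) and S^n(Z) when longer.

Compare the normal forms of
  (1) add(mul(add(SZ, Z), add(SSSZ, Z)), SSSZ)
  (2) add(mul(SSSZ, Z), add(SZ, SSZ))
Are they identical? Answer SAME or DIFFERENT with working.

Answer: DIFFERENT — A ⇓ S^6(Z), B ⇓ SSSZ

Derivation:
Term A:
  start: add(mul(add(SZ, Z), add(SSSZ, Z)), SSSZ)
  [1] add(mul(S(add(Z, Z)), add(SSSZ, Z)), SSSZ)
  [2] add(add(add(SSSZ, Z), mul(add(Z, Z), add(SSSZ, Z))), SSSZ)
  [3] add(add(S(add(SSZ, Z)), mul(add(Z, Z), add(SSSZ, Z))), SSSZ)
  [4] add(S(add(add(SSZ, Z), mul(add(Z, Z), add(SSSZ, Z)))), SSSZ)
  [5] S(add(add(add(SSZ, Z), mul(add(Z, Z), add(SSSZ, Z))), SSSZ))
  [6] S(add(add(S(add(SZ, Z)), mul(add(Z, Z), add(SSSZ, Z))), SSSZ))
  [7] S(add(S(add(add(SZ, Z), mul(add(Z, Z), add(SSSZ, Z)))), SSSZ))
  [8] S(S(add(add(add(SZ, Z), mul(add(Z, Z), add(SSSZ, Z))), SSSZ)))
  [9] S(S(add(add(S(add(Z, Z)), mul(add(Z, Z), add(SSSZ, Z))), SSSZ)))
  [10] S(S(add(S(add(add(Z, Z), mul(add(Z, Z), add(SSSZ, Z)))), SSSZ)))
  [11] S(S(S(add(add(add(Z, Z), mul(add(Z, Z), add(SSSZ, Z))), SSSZ))))
  [12] S(S(S(add(add(Z, mul(add(Z, Z), add(SSSZ, Z))), SSSZ))))
  [13] S(S(S(add(mul(add(Z, Z), add(SSSZ, Z)), SSSZ))))
  [14] S(S(S(add(mul(Z, add(SSSZ, Z)), SSSZ))))
  [15] S(S(S(add(Z, SSSZ))))
  [16] S^6(Z)

Term B:
  start: add(mul(SSSZ, Z), add(SZ, SSZ))
  [1] add(add(Z, mul(SSZ, Z)), add(SZ, SSZ))
  [2] add(mul(SSZ, Z), add(SZ, SSZ))
  [3] add(add(Z, mul(SZ, Z)), add(SZ, SSZ))
  [4] add(mul(SZ, Z), add(SZ, SSZ))
  [5] add(add(Z, mul(Z, Z)), add(SZ, SSZ))
  [6] add(mul(Z, Z), add(SZ, SSZ))
  [7] add(Z, add(SZ, SSZ))
  [8] add(SZ, SSZ)
  [9] S(add(Z, SSZ))
  [10] SSSZ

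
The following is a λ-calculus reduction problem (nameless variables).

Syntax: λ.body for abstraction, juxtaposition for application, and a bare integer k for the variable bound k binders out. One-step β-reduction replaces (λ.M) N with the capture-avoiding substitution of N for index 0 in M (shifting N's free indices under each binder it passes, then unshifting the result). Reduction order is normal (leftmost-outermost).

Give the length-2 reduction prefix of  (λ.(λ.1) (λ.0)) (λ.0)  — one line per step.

Answer: after 2 steps: λ.0

Reduction:
  start: (λ.(λ.1) (λ.0)) (λ.0)
  →1  (λ.λ.0) (λ.0)
  →2  λ.0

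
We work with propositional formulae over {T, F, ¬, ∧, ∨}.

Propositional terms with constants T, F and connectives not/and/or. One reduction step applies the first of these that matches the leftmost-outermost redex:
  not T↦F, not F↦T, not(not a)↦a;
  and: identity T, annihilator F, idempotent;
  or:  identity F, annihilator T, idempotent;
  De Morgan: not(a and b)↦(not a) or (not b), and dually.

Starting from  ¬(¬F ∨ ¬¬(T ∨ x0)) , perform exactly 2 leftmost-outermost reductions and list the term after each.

Answer: after 2 steps: F ∧ ¬¬¬(T ∨ x0)

Derivation:
  start: ¬(¬F ∨ ¬¬(T ∨ x0))
  step 1: ¬¬F ∧ ¬¬¬(T ∨ x0)
  step 2: F ∧ ¬¬¬(T ∨ x0)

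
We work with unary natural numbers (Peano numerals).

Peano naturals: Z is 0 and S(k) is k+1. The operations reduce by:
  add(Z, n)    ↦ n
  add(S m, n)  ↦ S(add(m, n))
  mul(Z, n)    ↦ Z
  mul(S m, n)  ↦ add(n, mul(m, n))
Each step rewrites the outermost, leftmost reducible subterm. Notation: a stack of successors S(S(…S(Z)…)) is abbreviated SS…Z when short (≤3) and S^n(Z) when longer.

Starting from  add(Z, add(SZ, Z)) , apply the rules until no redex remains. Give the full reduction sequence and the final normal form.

  start: add(Z, add(SZ, Z))
  →1  add(SZ, Z)
  →2  S(add(Z, Z))
  →3  SZ

Answer: normal form = SZ  (in 3 steps)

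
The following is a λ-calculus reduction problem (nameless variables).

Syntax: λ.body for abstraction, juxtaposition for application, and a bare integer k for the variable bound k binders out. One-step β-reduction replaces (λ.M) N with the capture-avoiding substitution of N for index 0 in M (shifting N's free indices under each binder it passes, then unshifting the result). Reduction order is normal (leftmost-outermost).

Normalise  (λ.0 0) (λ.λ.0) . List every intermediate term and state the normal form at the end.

Answer: normal form = λ.0  (in 2 steps)

Derivation:
  start: (λ.0 0) (λ.λ.0)
  [1] (λ.λ.0) (λ.λ.0)
  [2] λ.0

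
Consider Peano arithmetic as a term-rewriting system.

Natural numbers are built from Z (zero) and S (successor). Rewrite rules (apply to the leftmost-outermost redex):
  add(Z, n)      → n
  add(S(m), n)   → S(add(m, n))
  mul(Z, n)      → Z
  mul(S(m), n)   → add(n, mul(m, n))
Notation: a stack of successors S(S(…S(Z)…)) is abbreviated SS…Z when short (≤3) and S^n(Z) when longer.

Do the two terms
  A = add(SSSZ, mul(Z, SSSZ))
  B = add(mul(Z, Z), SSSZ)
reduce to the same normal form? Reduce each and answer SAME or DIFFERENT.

Term A:
  start: add(SSSZ, mul(Z, SSSZ))
  [1] S(add(SSZ, mul(Z, SSSZ)))
  [2] S(S(add(SZ, mul(Z, SSSZ))))
  [3] S(S(S(add(Z, mul(Z, SSSZ)))))
  [4] S(S(S(mul(Z, SSSZ))))
  [5] SSSZ

Term B:
  start: add(mul(Z, Z), SSSZ)
  [1] add(Z, SSSZ)
  [2] SSSZ

Answer: SAME — A ⇓ SSSZ, B ⇓ SSSZ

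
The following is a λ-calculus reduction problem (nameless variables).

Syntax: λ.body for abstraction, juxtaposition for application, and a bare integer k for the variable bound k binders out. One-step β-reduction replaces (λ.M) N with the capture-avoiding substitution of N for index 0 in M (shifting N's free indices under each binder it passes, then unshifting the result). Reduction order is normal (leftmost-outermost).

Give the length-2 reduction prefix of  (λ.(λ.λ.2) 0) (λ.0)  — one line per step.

Answer: after 2 steps: λ.λ.0

Reduction:
  start: (λ.(λ.λ.2) 0) (λ.0)
  →1  (λ.λ.λ.0) (λ.0)
  →2  λ.λ.0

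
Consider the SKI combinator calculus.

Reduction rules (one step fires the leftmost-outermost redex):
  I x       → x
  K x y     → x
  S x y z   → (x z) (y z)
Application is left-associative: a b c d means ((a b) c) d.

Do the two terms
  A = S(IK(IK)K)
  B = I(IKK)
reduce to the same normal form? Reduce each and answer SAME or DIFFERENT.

Answer: DIFFERENT — A ⇓ SK, B ⇓ KK

Derivation:
Term A:
  start: S(IK(IK)K)
  →1  S(K(IK)K)
  →2  S(IK)
  →3  SK

Term B:
  start: I(IKK)
  →1  IKK
  →2  KK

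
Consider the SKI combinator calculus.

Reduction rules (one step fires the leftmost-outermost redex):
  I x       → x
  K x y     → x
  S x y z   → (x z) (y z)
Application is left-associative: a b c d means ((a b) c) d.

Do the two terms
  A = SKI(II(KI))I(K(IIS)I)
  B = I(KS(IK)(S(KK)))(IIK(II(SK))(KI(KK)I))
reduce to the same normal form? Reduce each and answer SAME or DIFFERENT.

Term A:
  start: SKI(II(KI))I(K(IIS)I)
  [1] K(II(KI))(I(II(KI)))I(K(IIS)I)
  [2] II(KI)I(K(IIS)I)
  [3] I(KI)I(K(IIS)I)
  [4] KII(K(IIS)I)
  [5] I(K(IIS)I)
  [6] K(IIS)I
  [7] IIS
  [8] IS
  [9] S

Term B:
  start: I(KS(IK)(S(KK)))(IIK(II(SK))(KI(KK)I))
  [1] KS(IK)(S(KK))(IIK(II(SK))(KI(KK)I))
  [2] S(S(KK))(IIK(II(SK))(KI(KK)I))
  [3] S(S(KK))(IK(II(SK))(KI(KK)I))
  [4] S(S(KK))(K(II(SK))(KI(KK)I))
  [5] S(S(KK))(II(SK))
  [6] S(S(KK))(I(SK))
  [7] S(S(KK))(SK)

Answer: DIFFERENT — A ⇓ S, B ⇓ S(S(KK))(SK)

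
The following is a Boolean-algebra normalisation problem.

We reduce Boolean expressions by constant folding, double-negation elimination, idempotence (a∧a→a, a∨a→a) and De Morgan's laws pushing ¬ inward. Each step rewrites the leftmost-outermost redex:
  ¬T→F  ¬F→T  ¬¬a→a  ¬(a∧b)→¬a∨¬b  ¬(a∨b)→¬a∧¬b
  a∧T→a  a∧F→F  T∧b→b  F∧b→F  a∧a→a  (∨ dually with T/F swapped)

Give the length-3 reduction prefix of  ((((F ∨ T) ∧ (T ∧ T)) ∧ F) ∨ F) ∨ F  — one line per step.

  start: ((((F ∨ T) ∧ (T ∧ T)) ∧ F) ∨ F) ∨ F
  step 1: (((F ∨ T) ∧ (T ∧ T)) ∧ F) ∨ F
  step 2: ((F ∨ T) ∧ (T ∧ T)) ∧ F
  step 3: F

Answer: after 3 steps: F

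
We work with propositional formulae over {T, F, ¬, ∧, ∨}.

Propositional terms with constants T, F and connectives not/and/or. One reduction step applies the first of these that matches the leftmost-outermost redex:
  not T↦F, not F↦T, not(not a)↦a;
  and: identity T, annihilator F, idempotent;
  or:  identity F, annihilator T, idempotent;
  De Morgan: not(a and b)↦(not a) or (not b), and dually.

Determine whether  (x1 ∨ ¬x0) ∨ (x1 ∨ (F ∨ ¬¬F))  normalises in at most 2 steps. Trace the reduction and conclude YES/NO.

  start: (x1 ∨ ¬x0) ∨ (x1 ∨ (F ∨ ¬¬F))
  →1  (x1 ∨ ¬x0) ∨ (x1 ∨ ¬¬F)
  →2  (x1 ∨ ¬x0) ∨ (x1 ∨ F)

Answer: NO — after 2 steps the term is (x1 ∨ ¬x0) ∨ (x1 ∨ F), not yet normal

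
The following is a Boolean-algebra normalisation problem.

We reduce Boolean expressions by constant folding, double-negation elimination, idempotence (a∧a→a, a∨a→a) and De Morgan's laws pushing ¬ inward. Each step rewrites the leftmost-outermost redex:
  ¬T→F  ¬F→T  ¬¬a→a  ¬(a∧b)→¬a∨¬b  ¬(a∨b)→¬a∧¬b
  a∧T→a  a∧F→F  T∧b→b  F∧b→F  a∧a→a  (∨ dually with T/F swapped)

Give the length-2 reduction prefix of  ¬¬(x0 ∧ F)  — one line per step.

Answer: after 2 steps: F

Derivation:
  start: ¬¬(x0 ∧ F)
  step 1: x0 ∧ F
  step 2: F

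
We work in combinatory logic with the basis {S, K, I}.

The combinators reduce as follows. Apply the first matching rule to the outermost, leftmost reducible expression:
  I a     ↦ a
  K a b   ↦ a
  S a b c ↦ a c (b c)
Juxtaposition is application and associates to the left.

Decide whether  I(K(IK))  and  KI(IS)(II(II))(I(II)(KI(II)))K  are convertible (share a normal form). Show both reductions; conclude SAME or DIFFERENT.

Term A:
  start: I(K(IK))
  →1  K(IK)
  →2  KK

Term B:
  start: KI(IS)(II(II))(I(II)(KI(II)))K
  →1  I(II(II))(I(II)(KI(II)))K
  →2  II(II)(I(II)(KI(II)))K
  →3  I(II)(I(II)(KI(II)))K
  →4  II(I(II)(KI(II)))K
  →5  I(I(II)(KI(II)))K
  →6  I(II)(KI(II))K
  →7  II(KI(II))K
  →8  I(KI(II))K
  →9  KI(II)K
  →10  IK
  →11  K

Answer: DIFFERENT — A ⇓ KK, B ⇓ K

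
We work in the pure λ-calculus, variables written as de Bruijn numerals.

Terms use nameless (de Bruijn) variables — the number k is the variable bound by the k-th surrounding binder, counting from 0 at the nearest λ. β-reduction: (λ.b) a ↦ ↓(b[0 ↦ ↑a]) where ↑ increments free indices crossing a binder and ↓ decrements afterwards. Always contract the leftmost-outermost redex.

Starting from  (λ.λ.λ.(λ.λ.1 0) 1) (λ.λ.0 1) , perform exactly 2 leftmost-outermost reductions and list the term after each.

Answer: after 2 steps: λ.λ.λ.2 0

Derivation:
  start: (λ.λ.λ.(λ.λ.1 0) 1) (λ.λ.0 1)
  step 1: λ.λ.(λ.λ.1 0) 1
  step 2: λ.λ.λ.2 0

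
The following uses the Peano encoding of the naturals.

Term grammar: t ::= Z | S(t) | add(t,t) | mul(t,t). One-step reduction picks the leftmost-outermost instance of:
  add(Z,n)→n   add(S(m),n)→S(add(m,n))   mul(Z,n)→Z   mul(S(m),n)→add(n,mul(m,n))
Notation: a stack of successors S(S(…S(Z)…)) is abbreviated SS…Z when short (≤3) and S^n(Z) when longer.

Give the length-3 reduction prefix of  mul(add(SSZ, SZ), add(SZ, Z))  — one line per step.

  start: mul(add(SSZ, SZ), add(SZ, Z))
  step 1: mul(S(add(SZ, SZ)), add(SZ, Z))
  step 2: add(add(SZ, Z), mul(add(SZ, SZ), add(SZ, Z)))
  step 3: add(S(add(Z, Z)), mul(add(SZ, SZ), add(SZ, Z)))

Answer: after 3 steps: add(S(add(Z, Z)), mul(add(SZ, SZ), add(SZ, Z)))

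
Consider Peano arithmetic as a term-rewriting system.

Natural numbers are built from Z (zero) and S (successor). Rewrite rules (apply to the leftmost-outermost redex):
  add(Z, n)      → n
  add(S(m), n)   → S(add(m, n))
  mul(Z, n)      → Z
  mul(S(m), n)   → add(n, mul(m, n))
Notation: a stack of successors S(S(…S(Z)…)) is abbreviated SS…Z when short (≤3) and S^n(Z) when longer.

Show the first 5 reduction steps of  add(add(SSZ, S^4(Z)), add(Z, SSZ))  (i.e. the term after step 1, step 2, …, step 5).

  start: add(add(SSZ, S^4(Z)), add(Z, SSZ))
  step 1: add(S(add(SZ, S^4(Z))), add(Z, SSZ))
  step 2: S(add(add(SZ, S^4(Z)), add(Z, SSZ)))
  step 3: S(add(S(add(Z, S^4(Z))), add(Z, SSZ)))
  step 4: S(S(add(add(Z, S^4(Z)), add(Z, SSZ))))
  step 5: S(S(add(S^4(Z), add(Z, SSZ))))

Answer: after 5 steps: S(S(add(S^4(Z), add(Z, SSZ))))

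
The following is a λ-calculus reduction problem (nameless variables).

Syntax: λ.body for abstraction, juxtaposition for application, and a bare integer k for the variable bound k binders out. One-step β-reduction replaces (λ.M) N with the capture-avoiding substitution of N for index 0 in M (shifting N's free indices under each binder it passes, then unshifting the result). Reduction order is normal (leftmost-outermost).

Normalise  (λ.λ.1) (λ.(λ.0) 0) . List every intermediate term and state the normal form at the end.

Answer: normal form = λ.λ.0  (in 2 steps)

Reduction:
  start: (λ.λ.1) (λ.(λ.0) 0)
  →1  λ.λ.(λ.0) 0
  →2  λ.λ.0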